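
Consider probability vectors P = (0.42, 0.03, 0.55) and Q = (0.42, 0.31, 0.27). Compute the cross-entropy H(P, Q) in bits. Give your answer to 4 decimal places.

1.6153 bits

H(P,Q) = −Σ p·log₂ q.
  −0.42·log₂(0.42) = 0.52565
  −0.03·log₂(0.31) = 0.05069
  −0.55·log₂(0.27) = 1.03893
H(P,Q) = 1.6153 bits.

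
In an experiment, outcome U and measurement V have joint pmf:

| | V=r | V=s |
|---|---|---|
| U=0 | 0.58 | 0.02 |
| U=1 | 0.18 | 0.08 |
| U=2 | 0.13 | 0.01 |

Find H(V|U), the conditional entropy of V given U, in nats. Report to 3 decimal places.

Chain rule: H(V|U) = H(U,V) − H(U).
Marginals: p(U) = (0.6000, 0.2600, 0.1400), p(V) = (0.8900, 0.1100).
H(U,V) = 1.2162 nats; H(U) = 0.9320 nats.
H(V|U) = 1.2162 − 0.9320 = 0.284 nats.

0.284 nats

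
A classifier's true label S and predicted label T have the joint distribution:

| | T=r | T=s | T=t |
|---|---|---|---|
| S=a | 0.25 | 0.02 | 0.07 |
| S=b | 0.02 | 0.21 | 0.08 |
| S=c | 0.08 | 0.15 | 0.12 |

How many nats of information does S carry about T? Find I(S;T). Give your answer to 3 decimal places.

0.226 nats

Marginals: p(S) = (0.3400, 0.3100, 0.3500), p(T) = (0.3500, 0.3800, 0.2700).
I(S;T) = H(S) + H(T) − H(S,T).
H(S) = 1.0973, H(T) = 1.0886, H(S,T) = 1.9601.
I(S;T) = 1.0973 + 1.0886 − 1.9601 = 0.226 nats.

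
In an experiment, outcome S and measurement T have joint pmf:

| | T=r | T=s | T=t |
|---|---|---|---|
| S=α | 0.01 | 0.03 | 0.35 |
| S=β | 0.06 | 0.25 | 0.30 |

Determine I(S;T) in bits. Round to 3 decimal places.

Marginals: p(S) = (0.3900, 0.6100), p(T) = (0.0700, 0.2800, 0.6500).
I(S;T) = Σ p(x,y)·log₂[p(x,y)/(p(x)p(y))].
  (α,r): 0.01·log₂(0.3663) = -0.0145
  (α,s): 0.03·log₂(0.2747) = -0.0559
  (α,t): 0.35·log₂(1.3807) = 0.1629
  (β,r): 0.06·log₂(1.4052) = 0.0294
  (β,s): 0.25·log₂(1.4637) = 0.1374
  (β,t): 0.30·log₂(0.7566) = -0.1207
Sum = 0.139 bits.

0.139 bits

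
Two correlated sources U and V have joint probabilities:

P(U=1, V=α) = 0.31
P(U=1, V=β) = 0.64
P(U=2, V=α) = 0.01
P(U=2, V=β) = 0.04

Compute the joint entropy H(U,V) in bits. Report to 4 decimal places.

H(U,V) = −Σ p(x,y)·log₂ p(x,y) over all 4 cells.
  cell (1,α): −0.31·log₂0.31 = 0.52379
  cell (1,β): −0.64·log₂0.64 = 0.41207
  cell (2,α): −0.01·log₂0.01 = 0.06644
  cell (2,β): −0.04·log₂0.04 = 0.18575
Sum = 1.1881 bits.

1.1881 bits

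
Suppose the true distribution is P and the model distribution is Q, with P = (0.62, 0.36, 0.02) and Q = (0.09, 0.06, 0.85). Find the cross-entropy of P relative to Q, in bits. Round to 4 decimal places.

3.6197 bits

H(P,Q) = −Σ p·log₂ q.
  −0.62·log₂(0.09) = 2.15384
  −0.36·log₂(0.06) = 1.46120
  −0.02·log₂(0.85) = 0.00469
H(P,Q) = 3.6197 bits.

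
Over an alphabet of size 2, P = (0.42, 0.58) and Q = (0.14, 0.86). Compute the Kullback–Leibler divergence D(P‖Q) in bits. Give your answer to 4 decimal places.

D(P‖Q) = Σ p·log₂(p/q).
  0.42·log₂(0.42/0.14) = 0.66568
  0.58·log₂(0.58/0.86) = -0.32960
D(P‖Q) = 0.3361 bits.

0.3361 bits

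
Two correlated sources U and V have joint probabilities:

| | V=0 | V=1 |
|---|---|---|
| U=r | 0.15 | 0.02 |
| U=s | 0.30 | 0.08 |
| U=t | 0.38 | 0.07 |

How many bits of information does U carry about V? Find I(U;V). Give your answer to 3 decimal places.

0.006 bits

Marginals: p(U) = (0.1700, 0.3800, 0.4500), p(V) = (0.8300, 0.1700).
I(U;V) = H(U) + H(V) − H(U,V).
H(U) = 1.4834, H(V) = 0.6577, H(U,V) = 2.1350.
I(U;V) = 1.4834 + 0.6577 − 2.1350 = 0.006 bits.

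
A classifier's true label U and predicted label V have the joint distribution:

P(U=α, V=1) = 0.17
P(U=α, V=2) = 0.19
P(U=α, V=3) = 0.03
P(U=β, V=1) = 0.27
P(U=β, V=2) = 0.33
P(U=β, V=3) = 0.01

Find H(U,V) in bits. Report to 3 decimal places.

H(U,V) = −Σ p(x,y)·log₂ p(x,y) over all 6 cells.
  cell (α,1): −0.17·log₂0.17 = 0.4346
  cell (α,2): −0.19·log₂0.19 = 0.4552
  cell (α,3): −0.03·log₂0.03 = 0.1518
  cell (β,1): −0.27·log₂0.27 = 0.5100
  cell (β,2): −0.33·log₂0.33 = 0.5278
  cell (β,3): −0.01·log₂0.01 = 0.0664
Sum = 2.146 bits.

2.146 bits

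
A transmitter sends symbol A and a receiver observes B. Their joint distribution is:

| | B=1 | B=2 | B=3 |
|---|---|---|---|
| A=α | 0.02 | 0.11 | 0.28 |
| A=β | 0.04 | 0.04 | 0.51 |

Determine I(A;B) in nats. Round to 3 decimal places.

0.038 nats

Marginals: p(A) = (0.4100, 0.5900), p(B) = (0.0600, 0.1500, 0.7900).
I(A;B) = H(A) + H(B) − H(A,B).
H(A) = 0.6769, H(B) = 0.6396, H(A,B) = 1.2784.
I(A;B) = 0.6769 + 0.6396 − 1.2784 = 0.038 nats.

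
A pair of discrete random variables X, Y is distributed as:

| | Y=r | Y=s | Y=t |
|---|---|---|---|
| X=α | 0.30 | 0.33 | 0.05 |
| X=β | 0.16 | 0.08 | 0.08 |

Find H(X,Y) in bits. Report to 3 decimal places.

H(X,Y) = −Σ p(x,y)·log₂ p(x,y) over all 6 cells.
  cell (α,r): −0.30·log₂0.30 = 0.5211
  cell (α,s): −0.33·log₂0.33 = 0.5278
  cell (α,t): −0.05·log₂0.05 = 0.2161
  cell (β,r): −0.16·log₂0.16 = 0.4230
  cell (β,s): −0.08·log₂0.08 = 0.2915
  cell (β,t): −0.08·log₂0.08 = 0.2915
Sum = 2.271 bits.

2.271 bits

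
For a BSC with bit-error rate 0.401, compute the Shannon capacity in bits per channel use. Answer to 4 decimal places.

0.0285 bits

Binary symmetric channel: C = 1 − h₂(ε) where h₂ is the binary entropy function.
h₂(0.401) = −0.401·log₂0.401 − 0.599·log₂0.599 = 0.9715.
C = 1 − 0.9715 = 0.0285 bits per channel use.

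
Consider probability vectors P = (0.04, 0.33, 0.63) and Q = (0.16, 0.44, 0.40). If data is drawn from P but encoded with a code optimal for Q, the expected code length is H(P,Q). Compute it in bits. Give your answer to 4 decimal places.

1.3294 bits

H(P,Q) = −Σ p·log₂ q.
  −0.04·log₂(0.16) = 0.10575
  −0.33·log₂(0.44) = 0.39086
  −0.63·log₂(0.40) = 0.83281
H(P,Q) = 1.3294 bits.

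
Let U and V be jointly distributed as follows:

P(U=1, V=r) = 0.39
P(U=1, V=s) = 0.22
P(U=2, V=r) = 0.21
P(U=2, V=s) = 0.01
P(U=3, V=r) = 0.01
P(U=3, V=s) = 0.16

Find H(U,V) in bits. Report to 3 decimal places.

2.039 bits

H(U,V) = −Σ p(x,y)·log₂ p(x,y) over all 6 cells.
  cell (1,r): −0.39·log₂0.39 = 0.5298
  cell (1,s): −0.22·log₂0.22 = 0.4806
  cell (2,r): −0.21·log₂0.21 = 0.4728
  cell (2,s): −0.01·log₂0.01 = 0.0664
  cell (3,r): −0.01·log₂0.01 = 0.0664
  cell (3,s): −0.16·log₂0.16 = 0.4230
Sum = 2.039 bits.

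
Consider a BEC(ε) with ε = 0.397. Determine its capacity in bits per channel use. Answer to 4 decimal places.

Binary erasure channel: capacity C = 1 − ε.
C = 1 − 0.397 = 0.6030 bits per channel use.

0.6030 bits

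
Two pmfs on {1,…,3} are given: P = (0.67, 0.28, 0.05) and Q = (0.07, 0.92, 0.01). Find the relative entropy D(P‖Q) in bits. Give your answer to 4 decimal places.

1.8189 bits

D(P‖Q) = Σ p·log₂(p/q).
  0.67·log₂(0.67/0.07) = 2.18335
  0.28·log₂(0.28/0.92) = -0.48054
  0.05·log₂(0.05/0.01) = 0.11610
D(P‖Q) = 1.8189 bits.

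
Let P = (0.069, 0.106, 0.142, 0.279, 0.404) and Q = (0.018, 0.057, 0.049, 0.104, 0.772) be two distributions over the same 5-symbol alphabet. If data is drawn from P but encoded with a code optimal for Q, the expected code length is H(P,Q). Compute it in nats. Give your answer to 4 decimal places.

1.7451 nats

H(P,Q) = −Σ p·ln q.
  −0.069·ln(0.018) = 0.27720
  −0.106·ln(0.057) = 0.30366
  −0.142·ln(0.049) = 0.42826
  −0.279·ln(0.104) = 0.63148
  −0.404·ln(0.772) = 0.10454
H(P,Q) = 1.7451 nats.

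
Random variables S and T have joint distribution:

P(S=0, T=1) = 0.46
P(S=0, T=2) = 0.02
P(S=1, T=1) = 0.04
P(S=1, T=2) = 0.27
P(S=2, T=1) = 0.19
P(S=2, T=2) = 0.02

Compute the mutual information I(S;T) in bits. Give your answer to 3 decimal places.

0.506 bits

Marginals: p(S) = (0.4800, 0.3100, 0.2100), p(T) = (0.6900, 0.3100).
I(S;T) = Σ p(x,y)·log₂[p(x,y)/(p(x)p(y))].
  (0,1): 0.46·log₂(1.3889) = 0.2180
  (0,2): 0.02·log₂(0.1344) = -0.0579
  (1,1): 0.04·log₂(0.1870) = -0.0968
  (1,2): 0.27·log₂(2.8096) = 0.4024
  (2,1): 0.19·log₂(1.3112) = 0.0743
  (2,2): 0.02·log₂(0.3072) = -0.0341
Sum = 0.506 bits.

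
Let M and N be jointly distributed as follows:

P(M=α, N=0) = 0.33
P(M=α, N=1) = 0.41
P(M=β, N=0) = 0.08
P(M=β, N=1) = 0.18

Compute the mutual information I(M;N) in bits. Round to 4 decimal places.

Marginals: p(M) = (0.7400, 0.2600), p(N) = (0.4100, 0.5900).
I(M;N) = H(M) + H(N) − H(M,N).
H(M) = 0.8267, H(N) = 0.9765, H(M,N) = 1.7920.
I(M;N) = 0.8267 + 0.9765 − 1.7920 = 0.0112 bits.

0.0112 bits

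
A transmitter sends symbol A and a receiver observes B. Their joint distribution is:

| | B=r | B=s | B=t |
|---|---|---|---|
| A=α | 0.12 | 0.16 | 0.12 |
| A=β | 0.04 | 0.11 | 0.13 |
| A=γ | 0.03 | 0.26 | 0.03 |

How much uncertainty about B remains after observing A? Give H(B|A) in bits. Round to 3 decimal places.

1.316 bits

Chain rule: H(B|A) = H(A,B) − H(A).
Marginals: p(A) = (0.4000, 0.2800, 0.3200), p(B) = (0.1900, 0.5300, 0.2800).
H(A,B) = 2.8847 bits; H(A) = 1.5690 bits.
H(B|A) = 2.8847 − 1.5690 = 1.316 bits.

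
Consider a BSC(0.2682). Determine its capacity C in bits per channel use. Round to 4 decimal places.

Binary symmetric channel: C = 1 − h₂(ε) where h₂ is the binary entropy function.
h₂(0.2682) = −0.2682·log₂0.2682 − 0.7318·log₂0.7318 = 0.8389.
C = 1 − 0.8389 = 0.1611 bits per channel use.

0.1611 bits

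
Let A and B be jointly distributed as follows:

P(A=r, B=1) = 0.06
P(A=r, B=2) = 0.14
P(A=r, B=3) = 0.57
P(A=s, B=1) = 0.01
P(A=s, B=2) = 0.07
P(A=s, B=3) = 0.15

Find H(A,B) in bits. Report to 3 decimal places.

H(A,B) = −Σ p(x,y)·log₂ p(x,y) over all 6 cells.
  cell (r,1): −0.06·log₂0.06 = 0.2435
  cell (r,2): −0.14·log₂0.14 = 0.3971
  cell (r,3): −0.57·log₂0.57 = 0.4623
  cell (s,1): −0.01·log₂0.01 = 0.0664
  cell (s,2): −0.07·log₂0.07 = 0.2686
  cell (s,3): −0.15·log₂0.15 = 0.4105
Sum = 1.848 bits.

1.848 bits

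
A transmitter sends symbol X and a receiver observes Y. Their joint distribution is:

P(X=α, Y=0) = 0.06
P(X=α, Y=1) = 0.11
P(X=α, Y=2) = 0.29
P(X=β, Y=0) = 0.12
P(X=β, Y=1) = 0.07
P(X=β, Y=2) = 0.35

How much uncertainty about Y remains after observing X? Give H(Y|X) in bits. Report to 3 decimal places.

Chain rule: H(Y|X) = H(X,Y) − H(X).
Marginals: p(X) = (0.4600, 0.5400), p(Y) = (0.1800, 0.1800, 0.6400).
H(X,Y) = 2.2774 bits; H(X) = 0.9954 bits.
H(Y|X) = 2.2774 − 0.9954 = 1.282 bits.

1.282 bits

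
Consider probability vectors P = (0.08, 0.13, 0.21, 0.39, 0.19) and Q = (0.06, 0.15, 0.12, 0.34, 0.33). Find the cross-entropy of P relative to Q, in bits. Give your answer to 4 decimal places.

H(P,Q) = −Σ p·log₂ q.
  −0.08·log₂(0.06) = 0.32471
  −0.13·log₂(0.15) = 0.35581
  −0.21·log₂(0.12) = 0.64237
  −0.39·log₂(0.34) = 0.60699
  −0.19·log₂(0.33) = 0.30390
H(P,Q) = 2.2338 bits.

2.2338 bits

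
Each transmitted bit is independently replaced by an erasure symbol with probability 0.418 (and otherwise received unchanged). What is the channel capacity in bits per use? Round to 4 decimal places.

Binary erasure channel: capacity C = 1 − ε.
C = 1 − 0.418 = 0.5820 bits per channel use.

0.5820 bits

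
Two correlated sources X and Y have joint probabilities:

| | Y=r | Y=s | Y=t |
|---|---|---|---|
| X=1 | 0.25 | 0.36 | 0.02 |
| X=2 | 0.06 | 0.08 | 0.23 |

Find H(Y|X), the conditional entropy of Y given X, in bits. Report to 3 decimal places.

1.216 bits

Marginals: p(X) = (0.6300, 0.3700), p(Y) = (0.3100, 0.4400, 0.2500).
H(Y|X) = Σ p(X) · H(Y|X=·).
  X=1: p=0.6300, H(Y|X=1) = 1.1485
  X=2: p=0.3700, H(Y|X=2) = 1.3297
Weighted sum = 1.216 bits.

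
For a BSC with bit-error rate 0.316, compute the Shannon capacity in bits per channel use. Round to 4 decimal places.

Binary symmetric channel: C = 1 − h₂(ε) where h₂ is the binary entropy function.
h₂(0.316) = −0.316·log₂0.316 − 0.684·log₂0.684 = 0.9000.
C = 1 − 0.9000 = 0.1000 bits per channel use.

0.1000 bits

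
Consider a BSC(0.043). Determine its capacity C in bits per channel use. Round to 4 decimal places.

Binary symmetric channel: C = 1 − h₂(ε) where h₂ is the binary entropy function.
h₂(0.043) = −0.043·log₂0.043 − 0.957·log₂0.957 = 0.2559.
C = 1 − 0.2559 = 0.7441 bits per channel use.

0.7441 bits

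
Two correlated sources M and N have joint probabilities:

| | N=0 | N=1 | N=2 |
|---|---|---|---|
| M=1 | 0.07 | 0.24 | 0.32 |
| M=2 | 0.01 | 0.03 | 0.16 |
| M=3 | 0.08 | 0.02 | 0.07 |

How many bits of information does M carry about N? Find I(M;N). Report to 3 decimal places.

0.131 bits

Marginals: p(M) = (0.6300, 0.2000, 0.1700), p(N) = (0.1600, 0.2900, 0.5500).
I(M;N) = H(M) + H(N) − H(M,N).
H(M) = 1.3189, H(N) = 1.4153, H(M,N) = 2.6029.
I(M;N) = 1.3189 + 1.4153 − 2.6029 = 0.131 bits.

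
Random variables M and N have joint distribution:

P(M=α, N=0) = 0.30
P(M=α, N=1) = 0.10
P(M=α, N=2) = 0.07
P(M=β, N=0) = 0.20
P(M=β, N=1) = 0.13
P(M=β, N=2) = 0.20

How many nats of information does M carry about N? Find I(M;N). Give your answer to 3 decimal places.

Marginals: p(M) = (0.4700, 0.5300), p(N) = (0.5000, 0.2300, 0.2700).
I(M;N) = H(M) + H(N) − H(M,N).
H(M) = 0.6913, H(N) = 1.0381, H(M,N) = 1.6866.
I(M;N) = 0.6913 + 1.0381 − 1.6866 = 0.043 nats.

0.043 nats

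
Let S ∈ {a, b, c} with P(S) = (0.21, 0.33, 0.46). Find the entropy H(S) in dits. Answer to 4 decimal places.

H(S) = −Σ p·log₁₀ p.
  −(0.21)·log₁₀(0.21) = 0.14233
  −(0.33)·log₁₀(0.33) = 0.15889
  −(0.46)·log₁₀(0.46) = 0.15513
Sum: 0.14233 + 0.15889 + 0.15513 = 0.4564 dits.

0.4564 dits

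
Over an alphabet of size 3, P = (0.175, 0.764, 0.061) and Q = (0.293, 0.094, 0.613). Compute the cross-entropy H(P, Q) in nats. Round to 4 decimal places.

2.0511 nats

H(P,Q) = −Σ p·ln q.
  −0.175·ln(0.293) = 0.21483
  −0.764·ln(0.094) = 1.80645
  −0.061·ln(0.613) = 0.02985
H(P,Q) = 2.0511 nats.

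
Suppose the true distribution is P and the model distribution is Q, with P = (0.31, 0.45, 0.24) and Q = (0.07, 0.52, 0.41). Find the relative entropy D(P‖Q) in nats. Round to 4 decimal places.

0.2677 nats

D(P‖Q) = Σ p·ln(p/q).
  0.31·ln(0.31/0.07) = 0.46130
  0.45·ln(0.45/0.52) = -0.06506
  0.24·ln(0.24/0.41) = -0.12852
D(P‖Q) = 0.2677 nats.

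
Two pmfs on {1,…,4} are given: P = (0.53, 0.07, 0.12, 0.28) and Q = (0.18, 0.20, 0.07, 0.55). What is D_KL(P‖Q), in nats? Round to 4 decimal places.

0.3745 nats

D(P‖Q) = Σ p·ln(p/q).
  0.53·ln(0.53/0.18) = 0.57236
  0.07·ln(0.07/0.20) = -0.07349
  0.12·ln(0.12/0.07) = 0.06468
  0.28·ln(0.28/0.55) = -0.18904
D(P‖Q) = 0.3745 nats.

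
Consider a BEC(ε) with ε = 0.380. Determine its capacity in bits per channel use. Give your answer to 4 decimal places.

0.6200 bits

Binary erasure channel: capacity C = 1 − ε.
C = 1 − 0.380 = 0.6200 bits per channel use.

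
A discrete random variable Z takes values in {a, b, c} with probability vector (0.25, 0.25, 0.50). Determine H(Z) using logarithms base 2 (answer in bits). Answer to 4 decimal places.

1.5000 bits

H(Z) = −Σ p·log₂ p.
  −(0.25)·log₂(0.25) = 0.50000
  −(0.25)·log₂(0.25) = 0.50000
  −(0.50)·log₂(0.50) = 0.50000
Sum: 0.50000 + 0.50000 + 0.50000 = 1.5000 bits.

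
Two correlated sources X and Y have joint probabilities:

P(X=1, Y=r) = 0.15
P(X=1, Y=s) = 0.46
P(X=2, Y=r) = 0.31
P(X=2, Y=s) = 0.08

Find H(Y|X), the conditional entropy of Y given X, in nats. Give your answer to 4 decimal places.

0.5381 nats

Marginals: p(X) = (0.6100, 0.3900), p(Y) = (0.4600, 0.5400).
H(Y|X) = Σ p(X) · H(Y|X=·).
  X=1: p=0.6100, H(Y|X=1) = 0.5578
  X=2: p=0.3900, H(Y|X=2) = 0.5074
Weighted sum = 0.5381 nats.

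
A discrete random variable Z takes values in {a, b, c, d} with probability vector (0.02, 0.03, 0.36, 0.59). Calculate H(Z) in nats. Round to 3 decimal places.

H(Z) = −Σ p·ln p.
  −(0.02)·ln(0.02) = 0.0782
  −(0.03)·ln(0.03) = 0.1052
  −(0.36)·ln(0.36) = 0.3678
  −(0.59)·ln(0.59) = 0.3113
Sum: 0.0782 + 0.1052 + 0.3678 + 0.3113 = 0.863 nats.

0.863 nats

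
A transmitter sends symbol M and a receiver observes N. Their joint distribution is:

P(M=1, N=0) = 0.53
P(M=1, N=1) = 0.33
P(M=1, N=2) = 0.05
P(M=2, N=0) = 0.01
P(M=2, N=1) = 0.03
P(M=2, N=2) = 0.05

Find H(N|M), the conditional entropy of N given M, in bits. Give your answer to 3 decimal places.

1.227 bits

Chain rule: H(N|M) = H(M,N) − H(M).
Marginals: p(M) = (0.9100, 0.0900), p(N) = (0.5400, 0.3600, 0.1000).
H(M,N) = 1.6637 bits; H(M) = 0.4365 bits.
H(N|M) = 1.6637 − 0.4365 = 1.227 bits.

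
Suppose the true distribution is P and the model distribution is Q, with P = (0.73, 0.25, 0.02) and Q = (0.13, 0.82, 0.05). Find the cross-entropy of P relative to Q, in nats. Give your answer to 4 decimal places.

1.5989 nats

H(P,Q) = −Σ p·ln q.
  −0.73·ln(0.13) = 1.48936
  −0.25·ln(0.82) = 0.04961
  −0.02·ln(0.05) = 0.05991
H(P,Q) = 1.5989 nats.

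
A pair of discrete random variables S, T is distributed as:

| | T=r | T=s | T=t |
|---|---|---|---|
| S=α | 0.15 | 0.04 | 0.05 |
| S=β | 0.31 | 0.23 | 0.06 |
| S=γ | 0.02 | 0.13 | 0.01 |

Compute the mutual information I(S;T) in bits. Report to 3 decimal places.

0.134 bits

Marginals: p(S) = (0.2400, 0.6000, 0.1600), p(T) = (0.4800, 0.4000, 0.1200).
I(S;T) = Σ p(x,y)·log₂[p(x,y)/(p(x)p(y))].
  (α,r): 0.15·log₂(1.3021) = 0.0571
  (α,s): 0.04·log₂(0.4167) = -0.0505
  (α,t): 0.05·log₂(1.7361) = 0.0398
  (β,r): 0.31·log₂(1.0764) = 0.0329
  (β,s): 0.23·log₂(0.9583) = -0.0141
  (β,t): 0.06·log₂(0.8333) = -0.0158
  (γ,r): 0.02·log₂(0.2604) = -0.0388
  (γ,s): 0.13·log₂(2.0312) = 0.1329
  (γ,t): 0.01·log₂(0.5208) = -0.0094
Sum = 0.134 bits.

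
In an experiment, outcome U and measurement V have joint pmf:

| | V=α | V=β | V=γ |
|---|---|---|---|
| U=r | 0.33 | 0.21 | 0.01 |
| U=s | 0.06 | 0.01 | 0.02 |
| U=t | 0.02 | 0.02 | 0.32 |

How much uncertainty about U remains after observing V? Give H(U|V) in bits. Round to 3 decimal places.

0.690 bits

Chain rule: H(U|V) = H(U,V) − H(V).
Marginals: p(U) = (0.5500, 0.0900, 0.3600), p(V) = (0.4100, 0.2400, 0.3500).
H(U,V) = 2.2417 bits; H(V) = 1.5516 bits.
H(U|V) = 2.2417 − 1.5516 = 0.690 bits.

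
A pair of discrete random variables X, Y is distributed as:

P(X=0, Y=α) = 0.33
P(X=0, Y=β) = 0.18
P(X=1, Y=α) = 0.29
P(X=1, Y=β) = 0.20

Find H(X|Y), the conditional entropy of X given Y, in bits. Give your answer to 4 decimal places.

0.9974 bits

Chain rule: H(X|Y) = H(X,Y) − H(Y).
Marginals: p(X) = (0.5100, 0.4900), p(Y) = (0.6200, 0.3800).
H(X,Y) = 1.9554 bits; H(Y) = 0.9580 bits.
H(X|Y) = 1.9554 − 0.9580 = 0.9974 bits.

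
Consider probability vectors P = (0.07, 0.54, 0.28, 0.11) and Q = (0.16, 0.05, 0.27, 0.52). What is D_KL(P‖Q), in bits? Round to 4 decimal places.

1.5385 bits

D(P‖Q) = Σ p·log₂(p/q).
  0.07·log₂(0.07/0.16) = -0.08349
  0.54·log₂(0.54/0.05) = 1.85380
  0.28·log₂(0.28/0.27) = 0.01469
  0.11·log₂(0.11/0.52) = -0.24651
D(P‖Q) = 1.5385 bits.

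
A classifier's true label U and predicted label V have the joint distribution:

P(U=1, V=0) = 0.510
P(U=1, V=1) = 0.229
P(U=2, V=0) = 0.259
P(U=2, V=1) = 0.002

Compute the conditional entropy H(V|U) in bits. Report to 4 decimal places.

0.6769 bits

Marginals: p(U) = (0.7390, 0.2610), p(V) = (0.7690, 0.2310).
H(V|U) = Σ p(U) · H(V|U=·).
  U=1: p=0.7390, H(V|U=1) = 0.8930
  U=2: p=0.2610, H(V|U=2) = 0.0649
Weighted sum = 0.6769 bits.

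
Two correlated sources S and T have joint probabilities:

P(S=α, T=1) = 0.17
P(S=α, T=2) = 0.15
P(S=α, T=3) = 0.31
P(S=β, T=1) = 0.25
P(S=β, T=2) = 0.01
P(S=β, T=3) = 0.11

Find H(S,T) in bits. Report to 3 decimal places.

H(S,T) = −Σ p(x,y)·log₂ p(x,y) over all 6 cells.
  cell (α,1): −0.17·log₂0.17 = 0.4346
  cell (α,2): −0.15·log₂0.15 = 0.4105
  cell (α,3): −0.31·log₂0.31 = 0.5238
  cell (β,1): −0.25·log₂0.25 = 0.5000
  cell (β,2): −0.01·log₂0.01 = 0.0664
  cell (β,3): −0.11·log₂0.11 = 0.3503
Sum = 2.286 bits.

2.286 bits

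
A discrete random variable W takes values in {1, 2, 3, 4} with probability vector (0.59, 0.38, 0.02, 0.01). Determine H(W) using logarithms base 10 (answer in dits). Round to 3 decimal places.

H(W) = −Σ p·log₁₀ p.
  −(0.59)·log₁₀(0.59) = 0.1352
  −(0.38)·log₁₀(0.38) = 0.1597
  −(0.02)·log₁₀(0.02) = 0.0340
  −(0.01)·log₁₀(0.01) = 0.0200
Sum: 0.1352 + 0.1597 + 0.0340 + 0.0200 = 0.349 dits.

0.349 dits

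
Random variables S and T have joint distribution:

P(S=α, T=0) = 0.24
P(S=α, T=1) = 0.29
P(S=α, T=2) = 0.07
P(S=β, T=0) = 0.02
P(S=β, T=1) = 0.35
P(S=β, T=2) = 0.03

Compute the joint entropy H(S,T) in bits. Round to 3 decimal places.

2.075 bits

H(S,T) = −Σ p(x,y)·log₂ p(x,y) over all 6 cells.
  cell (α,0): −0.24·log₂0.24 = 0.4941
  cell (α,1): −0.29·log₂0.29 = 0.5179
  cell (α,2): −0.07·log₂0.07 = 0.2686
  cell (β,0): −0.02·log₂0.02 = 0.1129
  cell (β,1): −0.35·log₂0.35 = 0.5301
  cell (β,2): −0.03·log₂0.03 = 0.1518
Sum = 2.075 bits.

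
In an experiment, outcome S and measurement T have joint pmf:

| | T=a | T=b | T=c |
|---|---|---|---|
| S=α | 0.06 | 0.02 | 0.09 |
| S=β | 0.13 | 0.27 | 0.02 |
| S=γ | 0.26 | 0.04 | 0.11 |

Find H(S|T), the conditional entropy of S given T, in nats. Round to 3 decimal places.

0.824 nats

Marginals: p(S) = (0.1700, 0.4200, 0.4100), p(T) = (0.4500, 0.3300, 0.2200).
H(S|T) = Σ p(T) · H(S|T=·).
  T=a: p=0.4500, H(S|T=a) = 0.9443
  T=b: p=0.3300, H(S|T=b) = 0.5899
  T=c: p=0.2200, H(S|T=c) = 0.9302
Weighted sum = 0.824 nats.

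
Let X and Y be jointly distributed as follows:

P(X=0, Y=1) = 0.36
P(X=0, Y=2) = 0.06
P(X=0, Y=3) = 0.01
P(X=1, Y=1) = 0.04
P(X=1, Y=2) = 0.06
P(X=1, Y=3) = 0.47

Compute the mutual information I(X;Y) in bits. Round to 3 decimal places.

0.608 bits

Marginals: p(X) = (0.4300, 0.5700), p(Y) = (0.4000, 0.1200, 0.4800).
I(X;Y) = Σ p(x,y)·log₂[p(x,y)/(p(x)p(y))].
  (0,1): 0.36·log₂(2.0930) = 0.3836
  (0,2): 0.06·log₂(1.1628) = 0.0131
  (0,3): 0.01·log₂(0.0484) = -0.0437
  (1,1): 0.04·log₂(0.1754) = -0.1004
  (1,2): 0.06·log₂(0.8772) = -0.0113
  (1,3): 0.47·log₂(1.7178) = 0.3669
Sum = 0.608 bits.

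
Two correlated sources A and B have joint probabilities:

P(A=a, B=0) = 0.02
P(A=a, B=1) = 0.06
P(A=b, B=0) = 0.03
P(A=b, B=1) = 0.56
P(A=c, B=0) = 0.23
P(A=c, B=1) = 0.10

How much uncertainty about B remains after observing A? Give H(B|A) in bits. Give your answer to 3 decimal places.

Chain rule: H(B|A) = H(A,B) − H(A).
Marginals: p(A) = (0.0800, 0.5900, 0.3300), p(B) = (0.2800, 0.7200).
H(A,B) = 1.7965 bits; H(A) = 1.2684 bits.
H(B|A) = 1.7965 − 1.2684 = 0.528 bits.

0.528 bits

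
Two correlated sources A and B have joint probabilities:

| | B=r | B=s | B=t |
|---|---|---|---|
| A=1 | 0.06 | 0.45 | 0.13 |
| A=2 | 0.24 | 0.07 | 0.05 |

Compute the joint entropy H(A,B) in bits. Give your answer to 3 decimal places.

2.123 bits

H(A,B) = −Σ p(x,y)·log₂ p(x,y) over all 6 cells.
  cell (1,r): −0.06·log₂0.06 = 0.2435
  cell (1,s): −0.45·log₂0.45 = 0.5184
  cell (1,t): −0.13·log₂0.13 = 0.3826
  cell (2,r): −0.24·log₂0.24 = 0.4941
  cell (2,s): −0.07·log₂0.07 = 0.2686
  cell (2,t): −0.05·log₂0.05 = 0.2161
Sum = 2.123 bits.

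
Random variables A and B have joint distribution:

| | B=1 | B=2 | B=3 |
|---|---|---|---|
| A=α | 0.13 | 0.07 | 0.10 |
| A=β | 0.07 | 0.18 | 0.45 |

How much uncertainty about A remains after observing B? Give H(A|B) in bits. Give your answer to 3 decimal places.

0.777 bits

Marginals: p(A) = (0.3000, 0.7000), p(B) = (0.2000, 0.2500, 0.5500).
H(A|B) = Σ p(B) · H(A|B=·).
  B=1: p=0.2000, H(A|B=1) = 0.9341
  B=2: p=0.2500, H(A|B=2) = 0.8555
  B=3: p=0.5500, H(A|B=3) = 0.6840
Weighted sum = 0.777 bits.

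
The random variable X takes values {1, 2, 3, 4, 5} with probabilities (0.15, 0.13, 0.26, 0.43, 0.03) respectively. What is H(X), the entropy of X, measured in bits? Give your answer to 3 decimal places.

1.974 bits

H(X) = −Σ p·log₂ p.
  −(0.15)·log₂(0.15) = 0.4105
  −(0.13)·log₂(0.13) = 0.3826
  −(0.26)·log₂(0.26) = 0.5053
  −(0.43)·log₂(0.43) = 0.5236
  −(0.03)·log₂(0.03) = 0.1518
Sum: 0.4105 + 0.3826 + 0.5053 + 0.5236 + 0.1518 = 1.974 bits.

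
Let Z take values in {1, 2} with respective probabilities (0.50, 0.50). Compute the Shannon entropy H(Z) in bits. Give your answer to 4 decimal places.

H(Z) = −Σ p·log₂ p.
  −(0.50)·log₂(0.50) = 0.50000
  −(0.50)·log₂(0.50) = 0.50000
Sum: 0.50000 + 0.50000 = 1.0000 bits.

1.0000 bits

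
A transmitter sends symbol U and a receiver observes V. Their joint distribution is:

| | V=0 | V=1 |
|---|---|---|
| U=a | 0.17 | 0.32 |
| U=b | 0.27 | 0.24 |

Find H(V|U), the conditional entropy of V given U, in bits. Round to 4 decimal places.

0.9651 bits

Chain rule: H(V|U) = H(U,V) − H(U).
Marginals: p(U) = (0.4900, 0.5100), p(V) = (0.4400, 0.5600).
H(U,V) = 1.9648 bits; H(U) = 0.9997 bits.
H(V|U) = 1.9648 − 0.9997 = 0.9651 bits.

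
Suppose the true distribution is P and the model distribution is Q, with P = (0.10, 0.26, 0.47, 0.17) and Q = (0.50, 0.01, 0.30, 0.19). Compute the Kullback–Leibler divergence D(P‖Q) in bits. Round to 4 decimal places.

1.2671 bits

D(P‖Q) = Σ p·log₂(p/q).
  0.10·log₂(0.10/0.50) = -0.23219
  0.26·log₂(0.26/0.01) = 1.22211
  0.47·log₂(0.47/0.30) = 0.30442
  0.17·log₂(0.17/0.19) = -0.02728
D(P‖Q) = 1.2671 bits.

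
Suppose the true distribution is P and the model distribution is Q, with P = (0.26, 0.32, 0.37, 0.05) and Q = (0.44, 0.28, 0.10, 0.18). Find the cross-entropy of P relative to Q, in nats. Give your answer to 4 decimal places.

H(P,Q) = −Σ p·ln q.
  −0.26·ln(0.44) = 0.21345
  −0.32·ln(0.28) = 0.40735
  −0.37·ln(0.10) = 0.85196
  −0.05·ln(0.18) = 0.08574
H(P,Q) = 1.5585 nats.

1.5585 nats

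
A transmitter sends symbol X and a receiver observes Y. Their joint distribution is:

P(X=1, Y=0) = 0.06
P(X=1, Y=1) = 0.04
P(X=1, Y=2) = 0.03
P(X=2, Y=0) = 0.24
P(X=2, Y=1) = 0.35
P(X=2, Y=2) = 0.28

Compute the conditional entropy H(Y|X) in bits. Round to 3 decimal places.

1.562 bits

Marginals: p(X) = (0.1300, 0.8700), p(Y) = (0.3000, 0.3900, 0.3100).
H(Y|X) = Σ p(X) · H(Y|X=·).
  X=1: p=0.1300, H(Y|X=1) = 1.5262
  X=2: p=0.8700, H(Y|X=2) = 1.5674
Weighted sum = 1.562 bits.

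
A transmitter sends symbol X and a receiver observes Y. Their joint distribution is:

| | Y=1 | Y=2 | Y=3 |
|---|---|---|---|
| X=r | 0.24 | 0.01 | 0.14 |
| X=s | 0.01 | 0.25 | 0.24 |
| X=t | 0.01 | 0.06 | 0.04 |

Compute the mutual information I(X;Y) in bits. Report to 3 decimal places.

Marginals: p(X) = (0.3900, 0.5000, 0.1100), p(Y) = (0.2600, 0.3200, 0.4200).
I(X;Y) = Σ p(x,y)·log₂[p(x,y)/(p(x)p(y))].
  (r,1): 0.24·log₂(2.3669) = 0.2983
  (r,2): 0.01·log₂(0.0801) = -0.0364
  (r,3): 0.14·log₂(0.8547) = -0.0317
  (s,1): 0.01·log₂(0.0769) = -0.0370
  (s,2): 0.25·log₂(1.5625) = 0.1610
  (s,3): 0.24·log₂(1.1429) = 0.0462
  (t,1): 0.01·log₂(0.3497) = -0.0152
  (t,2): 0.06·log₂(1.7045) = 0.0462
  (t,3): 0.04·log₂(0.8658) = -0.0083
Sum = 0.423 bits.

0.423 bits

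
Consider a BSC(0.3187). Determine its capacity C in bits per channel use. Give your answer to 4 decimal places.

0.0970 bits

Binary symmetric channel: C = 1 − h₂(ε) where h₂ is the binary entropy function.
h₂(0.3187) = −0.3187·log₂0.3187 − 0.6813·log₂0.6813 = 0.9030.
C = 1 − 0.9030 = 0.0970 bits per channel use.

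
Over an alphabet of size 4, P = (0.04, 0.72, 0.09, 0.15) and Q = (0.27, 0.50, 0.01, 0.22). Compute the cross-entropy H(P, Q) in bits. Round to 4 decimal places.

H(P,Q) = −Σ p·log₂ q.
  −0.04·log₂(0.27) = 0.07556
  −0.72·log₂(0.50) = 0.72000
  −0.09·log₂(0.01) = 0.59795
  −0.15·log₂(0.22) = 0.32766
H(P,Q) = 1.7212 bits.

1.7212 bits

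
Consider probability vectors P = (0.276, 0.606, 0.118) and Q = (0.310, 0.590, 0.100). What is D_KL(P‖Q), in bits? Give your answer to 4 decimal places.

0.0053 bits

D(P‖Q) = Σ p·log₂(p/q).
  0.276·log₂(0.276/0.310) = -0.04626
  0.606·log₂(0.606/0.590) = 0.02339
  0.118·log₂(0.118/0.100) = 0.02818
D(P‖Q) = 0.0053 bits.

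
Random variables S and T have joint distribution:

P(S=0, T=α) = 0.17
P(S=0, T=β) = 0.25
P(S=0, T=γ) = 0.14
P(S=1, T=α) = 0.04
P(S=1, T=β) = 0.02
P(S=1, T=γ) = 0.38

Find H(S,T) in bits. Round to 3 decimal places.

2.161 bits

H(S,T) = −Σ p(x,y)·log₂ p(x,y) over all 6 cells.
  cell (0,α): −0.17·log₂0.17 = 0.4346
  cell (0,β): −0.25·log₂0.25 = 0.5000
  cell (0,γ): −0.14·log₂0.14 = 0.3971
  cell (1,α): −0.04·log₂0.04 = 0.1858
  cell (1,β): −0.02·log₂0.02 = 0.1129
  cell (1,γ): −0.38·log₂0.38 = 0.5305
Sum = 2.161 bits.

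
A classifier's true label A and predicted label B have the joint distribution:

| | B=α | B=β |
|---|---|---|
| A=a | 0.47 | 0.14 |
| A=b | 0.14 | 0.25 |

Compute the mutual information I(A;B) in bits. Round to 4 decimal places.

0.1234 bits

Marginals: p(A) = (0.6100, 0.3900), p(B) = (0.6100, 0.3900).
I(A;B) = Σ p(x,y)·log₂[p(x,y)/(p(x)p(y))].
  (a,α): 0.47·log₂(1.2631) = 0.15838
  (a,β): 0.14·log₂(0.5885) = -0.10709
  (b,α): 0.14·log₂(0.5885) = -0.10709
  (b,β): 0.25·log₂(1.6437) = 0.17923
Sum = 0.1234 bits.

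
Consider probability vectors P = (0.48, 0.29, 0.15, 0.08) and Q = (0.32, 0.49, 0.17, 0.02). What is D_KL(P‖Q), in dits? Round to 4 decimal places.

D(P‖Q) = Σ p·log₁₀(p/q).
  0.48·log₁₀(0.48/0.32) = 0.08452
  0.29·log₁₀(0.29/0.49) = -0.06606
  0.15·log₁₀(0.15/0.17) = -0.00815
  0.08·log₁₀(0.08/0.02) = 0.04816
D(P‖Q) = 0.0585 dits.

0.0585 dits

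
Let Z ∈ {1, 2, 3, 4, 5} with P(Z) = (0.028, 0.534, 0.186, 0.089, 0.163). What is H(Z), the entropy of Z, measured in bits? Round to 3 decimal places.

1.816 bits

H(Z) = −Σ p·log₂ p.
  −(0.028)·log₂(0.028) = 0.1444
  −(0.534)·log₂(0.534) = 0.4833
  −(0.186)·log₂(0.186) = 0.4514
  −(0.089)·log₂(0.089) = 0.3106
  −(0.163)·log₂(0.163) = 0.4266
Sum: 0.1444 + 0.4833 + 0.4514 + 0.3106 + 0.4266 = 1.816 bits.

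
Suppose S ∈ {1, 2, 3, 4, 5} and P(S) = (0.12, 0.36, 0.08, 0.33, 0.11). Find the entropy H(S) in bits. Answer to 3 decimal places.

H(S) = −Σ p·log₂ p.
  −(0.12)·log₂(0.12) = 0.3671
  −(0.36)·log₂(0.36) = 0.5306
  −(0.08)·log₂(0.08) = 0.2915
  −(0.33)·log₂(0.33) = 0.5278
  −(0.11)·log₂(0.11) = 0.3503
Sum: 0.3671 + 0.5306 + 0.2915 + 0.5278 + 0.3503 = 2.067 bits.

2.067 bits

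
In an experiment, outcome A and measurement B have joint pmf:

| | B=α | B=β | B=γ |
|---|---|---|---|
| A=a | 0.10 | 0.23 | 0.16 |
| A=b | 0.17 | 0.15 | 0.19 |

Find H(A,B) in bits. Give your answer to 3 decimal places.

H(A,B) = −Σ p(x,y)·log₂ p(x,y) over all 6 cells.
  cell (a,α): −0.10·log₂0.10 = 0.3322
  cell (a,β): −0.23·log₂0.23 = 0.4877
  cell (a,γ): −0.16·log₂0.16 = 0.4230
  cell (b,α): −0.17·log₂0.17 = 0.4346
  cell (b,β): −0.15·log₂0.15 = 0.4105
  cell (b,γ): −0.19·log₂0.19 = 0.4552
Sum = 2.543 bits.

2.543 bits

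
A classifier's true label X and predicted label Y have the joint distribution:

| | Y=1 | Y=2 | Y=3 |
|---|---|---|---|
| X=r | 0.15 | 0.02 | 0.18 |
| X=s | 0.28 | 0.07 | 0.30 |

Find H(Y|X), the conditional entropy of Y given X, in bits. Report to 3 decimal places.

Marginals: p(X) = (0.3500, 0.6500), p(Y) = (0.4300, 0.0900, 0.4800).
H(Y|X) = Σ p(X) · H(Y|X=·).
  X=r: p=0.3500, H(Y|X=r) = 1.2532
  X=s: p=0.6500, H(Y|X=s) = 1.3845
Weighted sum = 1.339 bits.

1.339 bits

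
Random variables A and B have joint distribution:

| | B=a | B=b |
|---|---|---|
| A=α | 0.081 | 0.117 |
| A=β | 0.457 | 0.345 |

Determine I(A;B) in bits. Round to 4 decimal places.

0.0119 bits

Marginals: p(A) = (0.1980, 0.8020), p(B) = (0.5380, 0.4620).
I(A;B) = Σ p(x,y)·log₂[p(x,y)/(p(x)p(y))].
  (α,a): 0.081·log₂(0.7604) = -0.03201
  (α,b): 0.117·log₂(1.2790) = 0.04154
  (β,a): 0.457·log₂(1.0592) = 0.03789
  (β,b): 0.345·log₂(0.9311) = -0.03552
Sum = 0.0119 bits.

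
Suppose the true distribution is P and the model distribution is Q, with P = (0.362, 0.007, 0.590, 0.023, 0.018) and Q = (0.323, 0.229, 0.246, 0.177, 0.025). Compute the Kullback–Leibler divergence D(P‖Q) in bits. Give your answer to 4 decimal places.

0.6927 bits

D(P‖Q) = Σ p·log₂(p/q).
  0.362·log₂(0.362/0.323) = 0.05953
  0.007·log₂(0.007/0.229) = -0.03522
  0.590·log₂(0.590/0.246) = 0.74461
  0.023·log₂(0.023/0.177) = -0.06771
  0.018·log₂(0.018/0.025) = -0.00853
D(P‖Q) = 0.6927 bits.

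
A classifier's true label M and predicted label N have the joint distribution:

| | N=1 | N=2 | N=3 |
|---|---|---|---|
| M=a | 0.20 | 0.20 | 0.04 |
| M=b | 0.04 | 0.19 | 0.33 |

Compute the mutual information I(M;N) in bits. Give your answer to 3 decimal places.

0.261 bits

Marginals: p(M) = (0.4400, 0.5600), p(N) = (0.2400, 0.3900, 0.3700).
I(M;N) = Σ p(x,y)·log₂[p(x,y)/(p(x)p(y))].
  (a,1): 0.20·log₂(1.8939) = 0.1843
  (a,2): 0.20·log₂(1.1655) = 0.0442
  (a,3): 0.04·log₂(0.2457) = -0.0810
  (b,1): 0.04·log₂(0.2976) = -0.0699
  (b,2): 0.19·log₂(0.8700) = -0.0382
  (b,3): 0.33·log₂(1.5927) = 0.2216
Sum = 0.261 bits.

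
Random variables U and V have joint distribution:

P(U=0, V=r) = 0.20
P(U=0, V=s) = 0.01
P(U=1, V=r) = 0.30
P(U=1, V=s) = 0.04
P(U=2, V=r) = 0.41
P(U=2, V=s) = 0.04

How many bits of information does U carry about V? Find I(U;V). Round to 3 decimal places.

Marginals: p(U) = (0.2100, 0.3400, 0.4500), p(V) = (0.9100, 0.0900).
I(U;V) = H(U) + H(V) − H(U,V).
H(U) = 1.5204, H(V) = 0.4365, H(U,V) = 1.9508.
I(U;V) = 1.5204 + 0.4365 − 1.9508 = 0.006 bits.

0.006 bits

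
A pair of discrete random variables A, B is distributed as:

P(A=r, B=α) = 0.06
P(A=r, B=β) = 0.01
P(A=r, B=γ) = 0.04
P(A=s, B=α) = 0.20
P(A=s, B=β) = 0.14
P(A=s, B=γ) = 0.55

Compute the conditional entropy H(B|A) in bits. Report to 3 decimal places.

1.332 bits

Chain rule: H(B|A) = H(A,B) − H(A).
Marginals: p(A) = (0.1100, 0.8900), p(B) = (0.2600, 0.1500, 0.5900).
H(A,B) = 1.8316 bits; H(A) = 0.4999 bits.
H(B|A) = 1.8316 − 0.4999 = 1.332 bits.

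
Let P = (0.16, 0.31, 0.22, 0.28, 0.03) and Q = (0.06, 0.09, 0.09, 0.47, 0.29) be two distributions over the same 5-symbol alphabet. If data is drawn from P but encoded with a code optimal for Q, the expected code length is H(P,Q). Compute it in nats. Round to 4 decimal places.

H(P,Q) = −Σ p·ln q.
  −0.16·ln(0.06) = 0.45015
  −0.31·ln(0.09) = 0.74646
  −0.22·ln(0.09) = 0.52975
  −0.28·ln(0.47) = 0.21141
  −0.03·ln(0.29) = 0.03714
H(P,Q) = 1.9749 nats.

1.9749 nats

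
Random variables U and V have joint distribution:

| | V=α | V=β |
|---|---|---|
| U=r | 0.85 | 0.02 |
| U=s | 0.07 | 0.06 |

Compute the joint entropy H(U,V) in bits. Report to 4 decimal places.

H(U,V) = −Σ p(x,y)·log₂ p(x,y) over all 4 cells.
  cell (r,α): −0.85·log₂0.85 = 0.19930
  cell (r,β): −0.02·log₂0.02 = 0.11288
  cell (s,α): −0.07·log₂0.07 = 0.26856
  cell (s,β): −0.06·log₂0.06 = 0.24353
Sum = 0.8243 bits.

0.8243 bits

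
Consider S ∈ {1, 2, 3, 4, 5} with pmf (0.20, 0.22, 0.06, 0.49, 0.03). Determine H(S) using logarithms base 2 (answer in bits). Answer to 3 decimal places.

H(S) = −Σ p·log₂ p.
  −(0.20)·log₂(0.20) = 0.4644
  −(0.22)·log₂(0.22) = 0.4806
  −(0.06)·log₂(0.06) = 0.2435
  −(0.49)·log₂(0.49) = 0.5043
  −(0.03)·log₂(0.03) = 0.1518
Sum: 0.4644 + 0.4806 + 0.2435 + 0.5043 + 0.1518 = 1.845 bits.

1.845 bits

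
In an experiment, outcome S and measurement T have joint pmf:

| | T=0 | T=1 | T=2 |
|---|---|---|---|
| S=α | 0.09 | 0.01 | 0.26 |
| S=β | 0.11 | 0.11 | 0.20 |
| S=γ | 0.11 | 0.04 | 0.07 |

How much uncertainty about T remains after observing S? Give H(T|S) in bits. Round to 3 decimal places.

1.317 bits

Marginals: p(S) = (0.3600, 0.4200, 0.2200), p(T) = (0.3100, 0.1600, 0.5300).
H(T|S) = Σ p(S) · H(T|S=·).
  S=α: p=0.3600, H(T|S=α) = 0.9827
  S=β: p=0.4200, H(T|S=β) = 1.5222
  S=γ: p=0.2200, H(T|S=γ) = 1.4728
Weighted sum = 1.317 bits.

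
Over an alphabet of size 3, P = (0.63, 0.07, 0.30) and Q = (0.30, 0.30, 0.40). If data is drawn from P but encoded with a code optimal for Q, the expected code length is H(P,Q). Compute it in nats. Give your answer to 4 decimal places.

H(P,Q) = −Σ p·ln q.
  −0.63·ln(0.30) = 0.75850
  −0.07·ln(0.30) = 0.08428
  −0.30·ln(0.40) = 0.27489
H(P,Q) = 1.1177 nats.

1.1177 nats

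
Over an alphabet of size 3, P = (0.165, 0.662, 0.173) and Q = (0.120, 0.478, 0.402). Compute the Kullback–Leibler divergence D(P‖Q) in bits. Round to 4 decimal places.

D(P‖Q) = Σ p·log₂(p/q).
  0.165·log₂(0.165/0.120) = 0.07581
  0.662·log₂(0.662/0.478) = 0.31102
  0.173·log₂(0.173/0.402) = -0.21044
D(P‖Q) = 0.1764 bits.

0.1764 bits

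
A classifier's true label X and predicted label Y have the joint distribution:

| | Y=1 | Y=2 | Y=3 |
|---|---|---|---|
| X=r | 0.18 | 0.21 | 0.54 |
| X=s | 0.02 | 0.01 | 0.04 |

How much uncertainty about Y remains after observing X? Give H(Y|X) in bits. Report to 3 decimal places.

Marginals: p(X) = (0.9300, 0.0700), p(Y) = (0.2000, 0.2200, 0.5800).
H(Y|X) = Σ p(X) · H(Y|X=·).
  X=r: p=0.9300, H(Y|X=r) = 1.3987
  X=s: p=0.0700, H(Y|X=s) = 1.3788
Weighted sum = 1.397 bits.

1.397 bits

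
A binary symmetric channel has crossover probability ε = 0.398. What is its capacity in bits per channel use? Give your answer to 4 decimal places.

Binary symmetric channel: C = 1 − h₂(ε) where h₂ is the binary entropy function.
h₂(0.398) = −0.398·log₂0.398 − 0.602·log₂0.602 = 0.9698.
C = 1 − 0.9698 = 0.0302 bits per channel use.

0.0302 bits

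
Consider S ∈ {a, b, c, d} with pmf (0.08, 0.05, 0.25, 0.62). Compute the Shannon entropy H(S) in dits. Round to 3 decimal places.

H(S) = −Σ p·log₁₀ p.
  −(0.08)·log₁₀(0.08) = 0.0878
  −(0.05)·log₁₀(0.05) = 0.0651
  −(0.25)·log₁₀(0.25) = 0.1505
  −(0.62)·log₁₀(0.62) = 0.1287
Sum: 0.0878 + 0.0651 + 0.1505 + 0.1287 = 0.432 dits.

0.432 dits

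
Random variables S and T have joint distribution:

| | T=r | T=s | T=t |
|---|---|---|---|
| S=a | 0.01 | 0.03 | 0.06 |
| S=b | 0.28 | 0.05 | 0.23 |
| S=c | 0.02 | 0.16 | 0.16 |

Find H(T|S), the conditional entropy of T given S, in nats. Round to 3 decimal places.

Marginals: p(S) = (0.1000, 0.5600, 0.3400), p(T) = (0.3100, 0.2400, 0.4500).
H(T|S) = Σ p(S) · H(T|S=·).
  S=a: p=0.1000, H(T|S=a) = 0.8979
  S=b: p=0.5600, H(T|S=b) = 0.9278
  S=c: p=0.3400, H(T|S=c) = 0.8761
Weighted sum = 0.907 nats.

0.907 nats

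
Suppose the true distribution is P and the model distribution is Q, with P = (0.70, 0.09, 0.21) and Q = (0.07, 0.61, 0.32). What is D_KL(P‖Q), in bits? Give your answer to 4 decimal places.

1.9493 bits

D(P‖Q) = Σ p·log₂(p/q).
  0.70·log₂(0.70/0.07) = 2.32535
  0.09·log₂(0.09/0.61) = -0.24847
  0.21·log₂(0.21/0.32) = -0.12761
D(P‖Q) = 1.9493 bits.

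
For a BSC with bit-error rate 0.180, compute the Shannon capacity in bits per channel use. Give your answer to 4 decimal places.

0.3199 bits

Binary symmetric channel: C = 1 − h₂(ε) where h₂ is the binary entropy function.
h₂(0.180) = −0.180·log₂0.180 − 0.820·log₂0.820 = 0.6801.
C = 1 − 0.6801 = 0.3199 bits per channel use.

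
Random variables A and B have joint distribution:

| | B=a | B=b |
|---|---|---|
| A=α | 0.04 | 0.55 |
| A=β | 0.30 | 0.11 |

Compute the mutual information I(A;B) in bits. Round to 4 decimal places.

0.3698 bits

Marginals: p(A) = (0.5900, 0.4100), p(B) = (0.3400, 0.6600).
I(A;B) = H(A) + H(B) − H(A,B).
H(A) = 0.9765, H(B) = 0.9248, H(A,B) = 1.5315.
I(A;B) = 0.9765 + 0.9248 − 1.5315 = 0.3698 bits.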